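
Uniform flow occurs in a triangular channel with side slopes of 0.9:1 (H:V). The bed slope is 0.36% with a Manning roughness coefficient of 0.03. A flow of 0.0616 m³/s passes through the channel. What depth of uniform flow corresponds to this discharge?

Manning's equation rearranged: A R^(2/3) = nQ / (1·√S) = 0.03 × 0.0616 / (√0.0036) = 0.0308.
Trying y = 0.331 m: A R^(2/3) = 0.02274 — short.
Trying y = 0.405 m: A R^(2/3) = 0.03894 — over.
Trying y = 0.371 m: A R^(2/3) = 0.03082 — close enough.

y_n = 0.371 m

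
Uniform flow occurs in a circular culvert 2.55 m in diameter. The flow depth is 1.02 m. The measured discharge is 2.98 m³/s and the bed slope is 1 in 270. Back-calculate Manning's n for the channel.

n = 0.026

For a circular section of diameter D = 2.55 m at depth y = 1.02 m, the central angle is θ = 2 arccos(1 − 2y/D) = 2.739 rad. Then A = (D²/8)(θ − sin θ) = 1.908 m² and P = Dθ/2 = 3.492 m.
Hydraulic radius R = A/P = 1.908/3.492 = 0.5463 m.
Rearranging Manning's equation: n = (1/Q) A R^(2/3) S^(1/2) = (1/2.98) × 1.908 × 0.5463^(2/3) × √0.003704 = 0.026.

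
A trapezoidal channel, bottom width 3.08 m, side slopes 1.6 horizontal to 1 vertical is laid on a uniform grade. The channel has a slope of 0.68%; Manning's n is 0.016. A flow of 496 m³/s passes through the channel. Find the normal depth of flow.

Manning's equation rearranged: A R^(2/3) = nQ / (1·√S) = 0.016 × 496 / (√0.0068) = 96.24.
Try y = 5.3 m: A R^(2/3) = 117.5 — high.
Try y = 4.86 m: A R^(2/3) = 96.23 — matches.

y_n = 4.86 m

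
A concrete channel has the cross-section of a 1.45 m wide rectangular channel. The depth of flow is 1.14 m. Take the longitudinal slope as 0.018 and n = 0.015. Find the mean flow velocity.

V = 5.2 m/s

Flow area A = b·y = 1.45 × 1.14 = 1.653 m². Wetted perimeter P = b + 2y = 1.45 + 2×1.14 = 3.73 m.
Hydraulic radius R = A/P = 1.653/3.73 = 0.4432 m.
From Manning's equation, V = (1/n) R^(2/3) S^(1/2) = (1/0.015) × 0.4432^(2/3) × 0.018^(1/2) = 5.2 m/s.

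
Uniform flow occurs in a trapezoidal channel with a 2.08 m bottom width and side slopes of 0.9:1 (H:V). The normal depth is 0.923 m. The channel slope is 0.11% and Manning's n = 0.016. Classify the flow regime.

subcritical

With bottom width b = 2.08 m and side slope z = 0.9: A = (b + zy)y = (2.08 + 0.9×0.923)×0.923 = 2.687 m²; P = b + 2y√(1+z²) = 2.08 + 2×0.923×1.345 = 4.564 m.
Hydraulic radius R = A/P = 2.687/4.564 = 0.5887 m.
V = (1/n) R^(2/3) √S = (1/0.016) × 0.5887^(2/3) × √0.0011 = 1.456 m/s. Hydraulic depth D_h = A/T = 2.687/3.741 = 0.7181 m.
Froude number Fr = V/√(g·D_h) = 1.456/√(9.81×0.7181) = 0.549, which is less than 1, so the flow is subcritical.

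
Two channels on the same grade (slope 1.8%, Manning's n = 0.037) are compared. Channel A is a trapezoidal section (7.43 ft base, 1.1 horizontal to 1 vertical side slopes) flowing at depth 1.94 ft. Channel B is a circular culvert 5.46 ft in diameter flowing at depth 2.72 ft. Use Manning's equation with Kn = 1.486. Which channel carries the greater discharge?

channel A

Channel A: With bottom width b = 7.43 ft and side slope z = 1.1: A = (b + zy)y = (7.43 + 1.1×1.94)×1.94 = 18.55 ft²; P = b + 2y√(1+z²) = 7.43 + 2×1.94×1.487 = 13.2 ft. Hydraulic radius R = A/P = 18.55/13.2 = 1.406 ft. Q_A = (1.486/0.037)·18.55·1.406^(2/3)·√0.018 = 125.5 ft³/s.
Channel B: For a circular section of diameter D = 5.46 ft at depth y = 2.72 ft, the central angle is θ = 2 arccos(1 − 2y/D) = 3.134 rad. Then A = (D²/8)(θ − sin θ) = 11.65 ft² and P = Dθ/2 = 8.557 ft. Hydraulic radius R = A/P = 11.65/8.557 = 1.362 ft. Q_B = (1.486/0.037)·11.65·1.362^(2/3)·√0.018 = 77.14 ft³/s.
Q_A = 125.5 ft³/s vs Q_B = 77.14 ft³/s, so channel A carries more.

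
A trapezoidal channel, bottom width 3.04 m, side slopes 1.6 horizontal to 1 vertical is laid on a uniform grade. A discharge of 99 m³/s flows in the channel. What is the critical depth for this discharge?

y_c = 2.98 m

At critical depth, Q² T / (g A³) = 1, i.e. A³/T = Q²/g = 99²/9.81 = 999.1.
At y = 3.42 m: A³/T = 1764 — too large.
At y = 2.98 m: A³/T = 1002 — close enough.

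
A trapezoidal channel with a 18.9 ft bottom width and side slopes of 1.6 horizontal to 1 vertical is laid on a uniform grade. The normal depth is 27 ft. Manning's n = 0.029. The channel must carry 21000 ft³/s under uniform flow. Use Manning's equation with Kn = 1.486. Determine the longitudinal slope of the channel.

S = 0.00179

With bottom width b = 18.9 ft and side slope z = 1.6: A = (b + zy)y = (18.9 + 1.6×27)×27 = 1677 ft²; P = b + 2y√(1+z²) = 18.9 + 2×27×1.887 = 120.8 ft.
Hydraulic radius R = A/P = 1677/120.8 = 13.88 ft.
From Manning's equation, S = [nQ / (1.486 A R^(2/3))]² = [0.029 × 21000 / (1.486 × 1677 × 13.88^(2/3))]² = 0.00179.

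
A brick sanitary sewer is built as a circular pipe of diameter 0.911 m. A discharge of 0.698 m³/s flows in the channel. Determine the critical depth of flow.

At critical depth, Q² T / (g A³) = 1, i.e. A³/T = Q²/g = 0.698²/9.81 = 0.04966.
Try y = 0.553 m: A³/T = 0.07977 — too large.
Try y = 0.362 m: A³/T = 0.01576 — too small.
Try y = 0.489 m: A³/T = 0.04983 — matches.

y_c = 0.489 m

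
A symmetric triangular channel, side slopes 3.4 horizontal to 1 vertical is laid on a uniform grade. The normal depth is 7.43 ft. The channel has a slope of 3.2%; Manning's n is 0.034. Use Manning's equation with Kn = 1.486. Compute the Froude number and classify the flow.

For a triangular section with side slope z = 3.4: A = zy² = 3.4×7.43² = 187.7 ft²; P = 2y√(1+z²) = 2×7.43×3.544 = 52.66 ft.
Hydraulic radius R = A/P = 187.7/52.66 = 3.564 ft.
V = (1.486/n) R^(2/3) √S = (1.486/0.034) × 3.564^(2/3) × √0.032 = 18.24 ft/s. Hydraulic depth D_h = A/T = 187.7/50.52 = 3.715 ft.
Froude number Fr = V/√(g·D_h) = 18.24/√(32.2×3.715) = 1.67, which is greater than 1, so the flow is supercritical.

supercritical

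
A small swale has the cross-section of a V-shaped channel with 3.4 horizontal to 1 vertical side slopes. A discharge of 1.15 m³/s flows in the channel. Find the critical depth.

At critical depth, Q² T / (g A³) = 1, i.e. A³/T = Q²/g = 1.15²/9.81 = 0.1348.
Try y = 0.603 m: A³/T = 0.4608 — over.
Try y = 0.335 m: A³/T = 0.02439 — short.
Try y = 0.472 m: A³/T = 0.1354 — matches.

y_c = 0.472 m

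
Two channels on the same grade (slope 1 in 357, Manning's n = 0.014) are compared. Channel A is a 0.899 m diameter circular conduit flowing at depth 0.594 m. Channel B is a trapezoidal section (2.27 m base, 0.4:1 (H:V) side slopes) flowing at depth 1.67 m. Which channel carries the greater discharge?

channel B

Channel A: For a circular section of diameter D = 0.899 m at depth y = 0.594 m, the central angle is θ = 2 arccos(1 − 2y/D) = 3.796 rad. Then A = (D²/8)(θ − sin θ) = 0.445 m² and P = Dθ/2 = 1.706 m. Hydraulic radius R = A/P = 0.445/1.706 = 0.2608 m. Q_A = (1/0.014)·0.445·0.2608^(2/3)·√0.002801 = 0.6867 m³/s.
Channel B: With bottom width b = 2.27 m and side slope z = 0.4: A = (b + zy)y = (2.27 + 0.4×1.67)×1.67 = 4.906 m²; P = b + 2y√(1+z²) = 2.27 + 2×1.67×1.077 = 5.867 m. Hydraulic radius R = A/P = 4.906/5.867 = 0.8362 m. Q_B = (1/0.014)·4.906·0.8362^(2/3)·√0.002801 = 16.46 m³/s.
Q_A = 0.6867 m³/s vs Q_B = 16.46 m³/s, so channel B carries more.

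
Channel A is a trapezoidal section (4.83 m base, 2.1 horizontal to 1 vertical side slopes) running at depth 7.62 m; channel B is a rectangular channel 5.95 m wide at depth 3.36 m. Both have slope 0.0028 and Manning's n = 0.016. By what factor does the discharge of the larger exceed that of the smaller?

Channel A: With bottom width b = 4.83 m and side slope z = 2.1: A = (b + zy)y = (4.83 + 2.1×7.62)×7.62 = 158.7 m²; P = b + 2y√(1+z²) = 4.83 + 2×7.62×2.326 = 40.28 m. Hydraulic radius R = A/P = 158.7/40.28 = 3.941 m. Q_A = (1/0.016)·158.7·3.941^(2/3)·√0.0028 = 1310 m³/s.
Channel B: Flow area A = b·y = 5.95 × 3.36 = 19.99 m². Wetted perimeter P = b + 2y = 5.95 + 2×3.36 = 12.67 m. Hydraulic radius R = A/P = 19.99/12.67 = 1.578 m. Q_B = (1/0.016)·19.99·1.578^(2/3)·√0.0028 = 89.61 m³/s.
The larger discharge is 1310 m³/s and the smaller is 89.61 m³/s; the ratio is 14.6.

14.6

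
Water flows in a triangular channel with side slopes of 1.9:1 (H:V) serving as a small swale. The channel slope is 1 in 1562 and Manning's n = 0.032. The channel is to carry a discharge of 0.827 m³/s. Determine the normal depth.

y_n = 0.98 m

Manning's equation rearranged: A R^(2/3) = nQ / (1·√S) = 0.032 × 0.827 / (√0.0006402) = 1.046.
Trying y = 0.837 m: A R^(2/3) = 0.6864 — too small.
Trying y = 1.14 m: A R^(2/3) = 1.565 — too large.
Trying y = 0.98 m: A R^(2/3) = 1.045 — matches.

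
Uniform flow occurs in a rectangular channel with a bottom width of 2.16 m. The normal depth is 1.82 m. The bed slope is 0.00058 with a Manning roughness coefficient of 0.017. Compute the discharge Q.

Q = 4.3 m³/s

Flow area A = b·y = 2.16 × 1.82 = 3.931 m². Wetted perimeter P = b + 2y = 2.16 + 2×1.82 = 5.8 m.
Hydraulic radius R = A/P = 3.931/5.8 = 0.6778 m.
Manning's equation: Q = (1/n) A R^(2/3) S^(1/2) = (1/0.017) × 3.931 × 0.6778^(2/3) × 0.00058^(1/2) = 4.3 m³/s.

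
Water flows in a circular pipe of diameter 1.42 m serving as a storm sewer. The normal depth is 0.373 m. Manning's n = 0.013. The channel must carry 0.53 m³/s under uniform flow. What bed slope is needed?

S = 0.0033

For a circular section of diameter D = 1.42 m at depth y = 0.373 m, the central angle is θ = 2 arccos(1 − 2y/D) = 2.152 rad. Then A = (D²/8)(θ − sin θ) = 0.3319 m² and P = Dθ/2 = 1.528 m.
Hydraulic radius R = A/P = 0.3319/1.528 = 0.2172 m.
From Manning's equation, S = [nQ / (1 A R^(2/3))]² = [0.013 × 0.53 / (1 × 0.3319 × 0.2172^(2/3))]² = 0.0033.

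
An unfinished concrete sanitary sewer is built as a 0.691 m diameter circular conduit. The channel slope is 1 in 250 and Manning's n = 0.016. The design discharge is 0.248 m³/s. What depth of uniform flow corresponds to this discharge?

y_n = 0.361 m

Manning's equation rearranged: A R^(2/3) = nQ / (1·√S) = 0.016 × 0.248 / (√0.004) = 0.06274.
At y = 0.454 m: A R^(2/3) = 0.08934 — over.
At y = 0.262 m: A R^(2/3) = 0.03552 — short.
At y = 0.361 m: A R^(2/3) = 0.06261 — close enough.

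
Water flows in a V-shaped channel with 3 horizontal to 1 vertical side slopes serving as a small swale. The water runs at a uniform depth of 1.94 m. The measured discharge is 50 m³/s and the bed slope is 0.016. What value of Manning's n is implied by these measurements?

n = 0.027

For a triangular section with side slope z = 3: A = zy² = 3×1.94² = 11.29 m²; P = 2y√(1+z²) = 2×1.94×3.162 = 12.27 m.
Hydraulic radius R = A/P = 11.29/12.27 = 0.9202 m.
Rearranging Manning's equation: n = (1/Q) A R^(2/3) S^(1/2) = (1/50) × 11.29 × 0.9202^(2/3) × √0.016 = 0.027.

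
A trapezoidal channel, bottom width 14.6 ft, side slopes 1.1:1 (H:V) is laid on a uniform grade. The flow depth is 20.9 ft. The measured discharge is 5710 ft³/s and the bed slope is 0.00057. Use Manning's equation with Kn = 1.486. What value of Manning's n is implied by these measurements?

With bottom width b = 14.6 ft and side slope z = 1.1: A = (b + zy)y = (14.6 + 1.1×20.9)×20.9 = 785.6 ft²; P = b + 2y√(1+z²) = 14.6 + 2×20.9×1.487 = 76.74 ft.
Hydraulic radius R = A/P = 785.6/76.74 = 10.24 ft.
Rearranging Manning's equation: n = (1.486/Q) A R^(2/3) S^(1/2) = (1.486/5710) × 785.6 × 10.24^(2/3) × √0.00057 = 0.023.

n = 0.023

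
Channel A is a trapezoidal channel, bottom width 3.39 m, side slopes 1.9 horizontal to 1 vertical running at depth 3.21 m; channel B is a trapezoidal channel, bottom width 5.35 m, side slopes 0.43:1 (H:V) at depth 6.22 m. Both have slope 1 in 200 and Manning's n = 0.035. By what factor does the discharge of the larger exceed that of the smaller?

2.14

Channel A: With bottom width b = 3.39 m and side slope z = 1.9: A = (b + zy)y = (3.39 + 1.9×3.21)×3.21 = 30.46 m²; P = b + 2y√(1+z²) = 3.39 + 2×3.21×2.147 = 17.17 m. Hydraulic radius R = A/P = 30.46/17.17 = 1.774 m. Q_A = (1/0.035)·30.46·1.774^(2/3)·√0.005 = 90.17 m³/s.
Channel B: With bottom width b = 5.35 m and side slope z = 0.43: A = (b + zy)y = (5.35 + 0.43×6.22)×6.22 = 49.91 m²; P = b + 2y√(1+z²) = 5.35 + 2×6.22×1.089 = 18.89 m. Hydraulic radius R = A/P = 49.91/18.89 = 2.642 m. Q_B = (1/0.035)·49.91·2.642^(2/3)·√0.005 = 192.7 m³/s.
The larger discharge is 192.7 m³/s and the smaller is 90.17 m³/s; the ratio is 2.14.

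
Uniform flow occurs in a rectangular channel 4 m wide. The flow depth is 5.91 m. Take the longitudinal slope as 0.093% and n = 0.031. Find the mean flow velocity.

Flow area A = b·y = 4 × 5.91 = 23.64 m². Wetted perimeter P = b + 2y = 4 + 2×5.91 = 15.82 m.
Hydraulic radius R = A/P = 23.64/15.82 = 1.494 m.
From Manning's equation, V = (1/n) R^(2/3) S^(1/2) = (1/0.031) × 1.494^(2/3) × 0.00093^(1/2) = 1.29 m/s.

V = 1.29 m/s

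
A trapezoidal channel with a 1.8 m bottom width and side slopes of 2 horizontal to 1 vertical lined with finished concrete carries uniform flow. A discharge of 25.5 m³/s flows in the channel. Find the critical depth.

y_c = 1.62 m

At critical depth, Q² T / (g A³) = 1, i.e. A³/T = Q²/g = 25.5²/9.81 = 66.28.
Trying y = 2 m: A³/T = 159.3 — too large.
Trying y = 1.62 m: A³/T = 65.74 — close enough.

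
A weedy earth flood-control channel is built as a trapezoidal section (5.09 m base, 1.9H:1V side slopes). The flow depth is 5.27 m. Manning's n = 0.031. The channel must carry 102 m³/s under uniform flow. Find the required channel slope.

With bottom width b = 5.09 m and side slope z = 1.9: A = (b + zy)y = (5.09 + 1.9×5.27)×5.27 = 79.59 m²; P = b + 2y√(1+z²) = 5.09 + 2×5.27×2.147 = 27.72 m.
Hydraulic radius R = A/P = 79.59/27.72 = 2.871 m.
From Manning's equation, S = [nQ / (1 A R^(2/3))]² = [0.031 × 102 / (1 × 79.59 × 2.871^(2/3))]² = 0.000387.

S = 0.000387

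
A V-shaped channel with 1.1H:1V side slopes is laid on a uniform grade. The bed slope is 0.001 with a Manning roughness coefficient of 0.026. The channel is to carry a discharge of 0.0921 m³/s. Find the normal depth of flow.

Manning's equation rearranged: A R^(2/3) = nQ / (1·√S) = 0.026 × 0.0921 / (√0.001) = 0.07572.
At y = 0.407 m: A R^(2/3) = 0.05157 — low.
At y = 0.47 m: A R^(2/3) = 0.0757 — ≈ 0.07572.

y_n = 0.47 m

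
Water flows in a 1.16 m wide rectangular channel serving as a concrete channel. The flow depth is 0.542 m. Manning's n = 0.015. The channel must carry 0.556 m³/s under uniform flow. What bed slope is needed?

S = 0.00096

Flow area A = b·y = 1.16 × 0.542 = 0.6287 m². Wetted perimeter P = b + 2y = 1.16 + 2×0.542 = 2.244 m.
Hydraulic radius R = A/P = 0.6287/2.244 = 0.2802 m.
From Manning's equation, S = [nQ / (1 A R^(2/3))]² = [0.015 × 0.556 / (1 × 0.6287 × 0.2802^(2/3))]² = 0.00096.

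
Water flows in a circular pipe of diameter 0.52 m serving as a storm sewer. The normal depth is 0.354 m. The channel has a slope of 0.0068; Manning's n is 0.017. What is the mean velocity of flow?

For a circular section of diameter D = 0.52 m at depth y = 0.354 m, the central angle is θ = 2 arccos(1 − 2y/D) = 3.881 rad. Then A = (D²/8)(θ − sin θ) = 0.154 m² and P = Dθ/2 = 1.009 m.
Hydraulic radius R = A/P = 0.154/1.009 = 0.1526 m.
From Manning's equation, V = (1/n) R^(2/3) S^(1/2) = (1/0.017) × 0.1526^(2/3) × 0.0068^(1/2) = 1.39 m/s.

V = 1.39 m/s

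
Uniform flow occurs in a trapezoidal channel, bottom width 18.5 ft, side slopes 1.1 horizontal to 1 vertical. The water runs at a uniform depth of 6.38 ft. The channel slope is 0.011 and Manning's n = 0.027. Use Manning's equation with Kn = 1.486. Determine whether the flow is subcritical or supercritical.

supercritical

With bottom width b = 18.5 ft and side slope z = 1.1: A = (b + zy)y = (18.5 + 1.1×6.38)×6.38 = 162.8 ft²; P = b + 2y√(1+z²) = 18.5 + 2×6.38×1.487 = 37.47 ft.
Hydraulic radius R = A/P = 162.8/37.47 = 4.345 ft.
V = (1.486/n) R^(2/3) √S = (1.486/0.027) × 4.345^(2/3) × √0.011 = 15.37 ft/s. Hydraulic depth D_h = A/T = 162.8/32.54 = 5.004 ft.
Froude number Fr = V/√(g·D_h) = 15.37/√(32.2×5.004) = 1.21, which is greater than 1, so the flow is supercritical.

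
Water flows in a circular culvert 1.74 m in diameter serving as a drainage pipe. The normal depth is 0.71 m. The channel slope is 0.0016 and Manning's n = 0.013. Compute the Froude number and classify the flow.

subcritical

For a circular section of diameter D = 1.74 m at depth y = 0.71 m, the central angle is θ = 2 arccos(1 − 2y/D) = 2.772 rad. Then A = (D²/8)(θ − sin θ) = 0.9121 m² and P = Dθ/2 = 2.411 m.
Hydraulic radius R = A/P = 0.9121/2.411 = 0.3783 m.
V = (1/n) R^(2/3) √S = (1/0.013) × 0.3783^(2/3) × √0.0016 = 1.609 m/s. Hydraulic depth D_h = A/T = 0.9121/1.71 = 0.5333 m.
Froude number Fr = V/√(g·D_h) = 1.609/√(9.81×0.5333) = 0.704, which is less than 1, so the flow is subcritical.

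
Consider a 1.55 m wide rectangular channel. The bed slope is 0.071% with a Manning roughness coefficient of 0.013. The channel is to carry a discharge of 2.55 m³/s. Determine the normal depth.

y_n = 1.3 m

Manning's equation rearranged: A R^(2/3) = nQ / (1·√S) = 0.013 × 2.55 / (√0.00071) = 1.244.
At y = 0.957 m: A R^(2/3) = 0.8427 — low.
At y = 1.58 m: A R^(2/3) = 1.584 — high.
At y = 1.3 m: A R^(2/3) = 1.245 — ≈ 1.244.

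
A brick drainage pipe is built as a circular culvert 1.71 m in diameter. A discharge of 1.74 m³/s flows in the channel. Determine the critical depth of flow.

At critical depth, Q² T / (g A³) = 1, i.e. A³/T = Q²/g = 1.74²/9.81 = 0.3086.
At y = 0.739 m: A³/T = 0.5069 — too large.
At y = 0.58 m: A³/T = 0.1996 — too small.
At y = 0.649 m: A³/T = 0.3079 — ≈ 0.3086.

y_c = 0.649 m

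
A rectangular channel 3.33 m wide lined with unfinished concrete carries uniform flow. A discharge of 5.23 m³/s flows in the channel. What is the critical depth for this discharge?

For a rectangular channel, critical depth y_c = (q²/g)^(1/3) where q = Q/b = 5.23/3.33 = 1.571 m²/s.
So y_c = (1.571²/9.81)^(1/3) = 0.631 m.

y_c = 0.631 m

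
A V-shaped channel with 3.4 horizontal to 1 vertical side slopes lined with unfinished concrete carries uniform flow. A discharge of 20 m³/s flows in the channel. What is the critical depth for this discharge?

At critical depth, Q² T / (g A³) = 1, i.e. A³/T = Q²/g = 20²/9.81 = 40.77.
Try y = 1.62 m: A³/T = 64.49 — over.
Try y = 1.03 m: A³/T = 6.701 — short.
Try y = 1.48 m: A³/T = 41.04 — close enough.

y_c = 1.48 m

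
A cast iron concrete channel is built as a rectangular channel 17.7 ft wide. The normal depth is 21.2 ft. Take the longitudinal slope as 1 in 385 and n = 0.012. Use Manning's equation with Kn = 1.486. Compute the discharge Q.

Flow area A = b·y = 17.7 × 21.2 = 375.2 ft². Wetted perimeter P = b + 2y = 17.7 + 2×21.2 = 60.1 ft.
Hydraulic radius R = A/P = 375.2/60.1 = 6.244 ft.
Manning's equation: Q = (1.486/n) A R^(2/3) S^(1/2) = (1.486/0.012) × 375.2 × 6.244^(2/3) × 0.002597^(1/2) = 8030 ft³/s.

Q = 8030 ft³/s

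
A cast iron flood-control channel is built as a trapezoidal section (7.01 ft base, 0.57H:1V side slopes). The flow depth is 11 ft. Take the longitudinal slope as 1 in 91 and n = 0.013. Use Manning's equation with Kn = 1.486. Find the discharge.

Q = 4780 ft³/s

With bottom width b = 7.01 ft and side slope z = 0.57: A = (b + zy)y = (7.01 + 0.57×11)×11 = 146.1 ft²; P = b + 2y√(1+z²) = 7.01 + 2×11×1.151 = 32.33 ft.
Hydraulic radius R = A/P = 146.1/32.33 = 4.518 ft.
Manning's equation: Q = (1.486/n) A R^(2/3) S^(1/2) = (1.486/0.013) × 146.1 × 4.518^(2/3) × 0.01099^(1/2) = 4780 ft³/s.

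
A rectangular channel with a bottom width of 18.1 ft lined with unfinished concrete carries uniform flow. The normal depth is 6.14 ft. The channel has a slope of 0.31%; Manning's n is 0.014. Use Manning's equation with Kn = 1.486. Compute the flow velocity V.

Flow area A = b·y = 18.1 × 6.14 = 111.1 ft². Wetted perimeter P = b + 2y = 18.1 + 2×6.14 = 30.38 ft.
Hydraulic radius R = A/P = 111.1/30.38 = 3.658 ft.
From Manning's equation, V = (1.486/n) R^(2/3) S^(1/2) = (1.486/0.014) × 3.658^(2/3) × 0.0031^(1/2) = 14 ft/s.

V = 14 ft/s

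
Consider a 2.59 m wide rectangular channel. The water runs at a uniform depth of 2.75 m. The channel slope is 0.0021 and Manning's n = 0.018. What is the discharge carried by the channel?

Flow area A = b·y = 2.59 × 2.75 = 7.122 m². Wetted perimeter P = b + 2y = 2.59 + 2×2.75 = 8.09 m.
Hydraulic radius R = A/P = 7.122/8.09 = 0.8804 m.
Manning's equation: Q = (1/n) A R^(2/3) S^(1/2) = (1/0.018) × 7.122 × 0.8804^(2/3) × 0.0021^(1/2) = 16.7 m³/s.

Q = 16.7 m³/s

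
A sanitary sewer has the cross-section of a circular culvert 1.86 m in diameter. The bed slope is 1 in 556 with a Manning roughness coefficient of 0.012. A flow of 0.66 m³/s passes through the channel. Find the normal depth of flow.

Manning's equation rearranged: A R^(2/3) = nQ / (1·√S) = 0.012 × 0.66 / (√0.001799) = 0.1868.
Trying y = 0.529 m: A R^(2/3) = 0.2879 — too large.
Trying y = 0.302 m: A R^(2/3) = 0.09333 — too small.
Trying y = 0.425 m: A R^(2/3) = 0.1867 — close enough.

y_n = 0.425 m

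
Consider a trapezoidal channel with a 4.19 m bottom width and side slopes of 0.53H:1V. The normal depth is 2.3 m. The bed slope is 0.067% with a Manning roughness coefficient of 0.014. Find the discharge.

Q = 27.7 m³/s

With bottom width b = 4.19 m and side slope z = 0.53: A = (b + zy)y = (4.19 + 0.53×2.3)×2.3 = 12.44 m²; P = b + 2y√(1+z²) = 4.19 + 2×2.3×1.132 = 9.396 m.
Hydraulic radius R = A/P = 12.44/9.396 = 1.324 m.
Manning's equation: Q = (1/n) A R^(2/3) S^(1/2) = (1/0.014) × 12.44 × 1.324^(2/3) × 0.00067^(1/2) = 27.7 m³/s.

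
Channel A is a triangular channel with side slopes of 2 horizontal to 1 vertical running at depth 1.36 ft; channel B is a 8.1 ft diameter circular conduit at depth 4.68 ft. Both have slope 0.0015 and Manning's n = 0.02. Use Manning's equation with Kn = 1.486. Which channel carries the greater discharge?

channel B

Channel A: For a triangular section with side slope z = 2: A = zy² = 2×1.36² = 3.699 ft²; P = 2y√(1+z²) = 2×1.36×2.236 = 6.082 ft. Hydraulic radius R = A/P = 3.699/6.082 = 0.6082 ft. Q_A = (1.486/0.02)·3.699·0.6082^(2/3)·√0.0015 = 7.641 ft³/s.
Channel B: For a circular section of diameter D = 8.1 ft at depth y = 4.68 ft, the central angle is θ = 2 arccos(1 − 2y/D) = 3.454 rad. Then A = (D²/8)(θ − sin θ) = 30.85 ft² and P = Dθ/2 = 13.99 ft. Hydraulic radius R = A/P = 30.85/13.99 = 2.205 ft. Q_B = (1.486/0.02)·30.85·2.205^(2/3)·√0.0015 = 150.4 ft³/s.
Q_A = 7.641 ft³/s vs Q_B = 150.4 ft³/s, so channel B carries more.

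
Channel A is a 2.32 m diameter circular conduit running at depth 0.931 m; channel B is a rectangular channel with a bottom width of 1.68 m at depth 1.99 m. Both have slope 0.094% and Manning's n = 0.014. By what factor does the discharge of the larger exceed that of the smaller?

2.36

Channel A: For a circular section of diameter D = 2.32 m at depth y = 0.931 m, the central angle is θ = 2 arccos(1 − 2y/D) = 2.744 rad. Then A = (D²/8)(θ − sin θ) = 1.586 m² and P = Dθ/2 = 3.183 m. Hydraulic radius R = A/P = 1.586/3.183 = 0.4982 m. Q_A = (1/0.014)·1.586·0.4982^(2/3)·√0.00094 = 2.183 m³/s.
Channel B: Flow area A = b·y = 1.68 × 1.99 = 3.343 m². Wetted perimeter P = b + 2y = 1.68 + 2×1.99 = 5.66 m. Hydraulic radius R = A/P = 3.343/5.66 = 0.5907 m. Q_B = (1/0.014)·3.343·0.5907^(2/3)·√0.00094 = 5.154 m³/s.
The larger discharge is 5.154 m³/s and the smaller is 2.183 m³/s; the ratio is 2.36.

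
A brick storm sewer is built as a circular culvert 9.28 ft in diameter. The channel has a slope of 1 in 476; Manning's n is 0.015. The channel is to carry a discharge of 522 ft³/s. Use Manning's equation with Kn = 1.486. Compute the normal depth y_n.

y_n = 7.37 ft

Manning's equation rearranged: A R^(2/3) = nQ / (1.486·√S) = 0.015 × 522 / (1.486 × √0.002101) = 115.
At y = 8.16 ft: A R^(2/3) = 124.9 — over.
At y = 5.76 ft: A R^(2/3) = 83.82 — short.
At y = 7.37 ft: A R^(2/3) = 115 — matches.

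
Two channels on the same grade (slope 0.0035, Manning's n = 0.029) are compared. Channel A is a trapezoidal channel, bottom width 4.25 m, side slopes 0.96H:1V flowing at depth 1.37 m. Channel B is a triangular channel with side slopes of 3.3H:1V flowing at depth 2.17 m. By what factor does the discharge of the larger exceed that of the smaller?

Channel A: With bottom width b = 4.25 m and side slope z = 0.96: A = (b + zy)y = (4.25 + 0.96×1.37)×1.37 = 7.624 m²; P = b + 2y√(1+z²) = 4.25 + 2×1.37×1.386 = 8.048 m. Hydraulic radius R = A/P = 7.624/8.048 = 0.9473 m. Q_A = (1/0.029)·7.624·0.9473^(2/3)·√0.0035 = 15 m³/s.
Channel B: For a triangular section with side slope z = 3.3: A = zy² = 3.3×2.17² = 15.54 m²; P = 2y√(1+z²) = 2×2.17×3.448 = 14.97 m. Hydraulic radius R = A/P = 15.54/14.97 = 1.038 m. Q_B = (1/0.029)·15.54·1.038^(2/3)·√0.0035 = 32.51 m³/s.
The larger discharge is 32.51 m³/s and the smaller is 15 m³/s; the ratio is 2.17.

2.17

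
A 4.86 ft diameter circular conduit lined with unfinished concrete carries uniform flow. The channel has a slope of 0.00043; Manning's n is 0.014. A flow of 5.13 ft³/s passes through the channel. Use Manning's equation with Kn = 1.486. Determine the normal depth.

y_n = 1.09 ft

Manning's equation rearranged: A R^(2/3) = nQ / (1.486·√S) = 0.014 × 5.13 / (1.486 × √0.00043) = 2.331.
Trying y = 1.24 ft: A R^(2/3) = 3.012 — high.
Trying y = 0.965 ft: A R^(2/3) = 1.823 — low.
Trying y = 1.09 ft: A R^(2/3) = 2.33 — close enough.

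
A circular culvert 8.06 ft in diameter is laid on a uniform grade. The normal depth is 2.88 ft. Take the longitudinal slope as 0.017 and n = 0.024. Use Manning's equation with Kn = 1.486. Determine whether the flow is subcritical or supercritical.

supercritical

For a circular section of diameter D = 8.06 ft at depth y = 2.88 ft, the central angle is θ = 2 arccos(1 − 2y/D) = 2.563 rad. Then A = (D²/8)(θ − sin θ) = 16.37 ft² and P = Dθ/2 = 10.33 ft.
Hydraulic radius R = A/P = 16.37/10.33 = 1.585 ft.
V = (1.486/n) R^(2/3) √S = (1.486/0.024) × 1.585^(2/3) × √0.017 = 10.97 ft/s. Hydraulic depth D_h = A/T = 16.37/7.725 = 2.119 ft.
Froude number Fr = V/√(g·D_h) = 10.97/√(32.2×2.119) = 1.33, which is greater than 1, so the flow is supercritical.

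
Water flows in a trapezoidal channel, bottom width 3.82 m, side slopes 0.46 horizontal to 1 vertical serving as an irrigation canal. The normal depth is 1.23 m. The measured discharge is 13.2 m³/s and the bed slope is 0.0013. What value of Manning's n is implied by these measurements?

n = 0.013

With bottom width b = 3.82 m and side slope z = 0.46: A = (b + zy)y = (3.82 + 0.46×1.23)×1.23 = 5.395 m²; P = b + 2y√(1+z²) = 3.82 + 2×1.23×1.101 = 6.528 m.
Hydraulic radius R = A/P = 5.395/6.528 = 0.8264 m.
Rearranging Manning's equation: n = (1/Q) A R^(2/3) S^(1/2) = (1/13.2) × 5.395 × 0.8264^(2/3) × √0.0013 = 0.013.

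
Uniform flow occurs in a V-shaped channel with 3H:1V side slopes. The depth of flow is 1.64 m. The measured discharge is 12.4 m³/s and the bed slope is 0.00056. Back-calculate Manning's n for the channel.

n = 0.013

For a triangular section with side slope z = 3: A = zy² = 3×1.64² = 8.069 m²; P = 2y√(1+z²) = 2×1.64×3.162 = 10.37 m.
Hydraulic radius R = A/P = 8.069/10.37 = 0.7779 m.
Rearranging Manning's equation: n = (1/Q) A R^(2/3) S^(1/2) = (1/12.4) × 8.069 × 0.7779^(2/3) × √0.00056 = 0.013.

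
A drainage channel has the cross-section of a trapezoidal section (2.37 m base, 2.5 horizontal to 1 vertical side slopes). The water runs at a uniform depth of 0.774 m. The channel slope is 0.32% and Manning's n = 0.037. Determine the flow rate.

Q = 3.25 m³/s

With bottom width b = 2.37 m and side slope z = 2.5: A = (b + zy)y = (2.37 + 2.5×0.774)×0.774 = 3.332 m²; P = b + 2y√(1+z²) = 2.37 + 2×0.774×2.693 = 6.538 m.
Hydraulic radius R = A/P = 3.332/6.538 = 0.5096 m.
Manning's equation: Q = (1/n) A R^(2/3) S^(1/2) = (1/0.037) × 3.332 × 0.5096^(2/3) × 0.0032^(1/2) = 3.25 m³/s.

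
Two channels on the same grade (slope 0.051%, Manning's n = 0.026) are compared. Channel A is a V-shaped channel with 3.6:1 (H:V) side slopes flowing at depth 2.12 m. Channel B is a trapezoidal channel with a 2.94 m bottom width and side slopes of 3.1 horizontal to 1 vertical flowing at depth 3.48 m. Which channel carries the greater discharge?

channel B

Channel A: For a triangular section with side slope z = 3.6: A = zy² = 3.6×2.12² = 16.18 m²; P = 2y√(1+z²) = 2×2.12×3.736 = 15.84 m. Hydraulic radius R = A/P = 16.18/15.84 = 1.021 m. Q_A = (1/0.026)·16.18·1.021^(2/3)·√0.00051 = 14.25 m³/s.
Channel B: With bottom width b = 2.94 m and side slope z = 3.1: A = (b + zy)y = (2.94 + 3.1×3.48)×3.48 = 47.77 m²; P = b + 2y√(1+z²) = 2.94 + 2×3.48×3.257 = 25.61 m. Hydraulic radius R = A/P = 47.77/25.61 = 1.865 m. Q_B = (1/0.026)·47.77·1.865^(2/3)·√0.00051 = 62.88 m³/s.
Q_A = 14.25 m³/s vs Q_B = 62.88 m³/s, so channel B carries more.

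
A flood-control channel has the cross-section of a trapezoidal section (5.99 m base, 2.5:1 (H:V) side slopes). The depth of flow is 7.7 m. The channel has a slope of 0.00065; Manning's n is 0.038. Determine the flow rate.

Q = 334 m³/s

With bottom width b = 5.99 m and side slope z = 2.5: A = (b + zy)y = (5.99 + 2.5×7.7)×7.7 = 194.3 m²; P = b + 2y√(1+z²) = 5.99 + 2×7.7×2.693 = 47.46 m.
Hydraulic radius R = A/P = 194.3/47.46 = 4.095 m.
Manning's equation: Q = (1/n) A R^(2/3) S^(1/2) = (1/0.038) × 194.3 × 4.095^(2/3) × 0.00065^(1/2) = 334 m³/s.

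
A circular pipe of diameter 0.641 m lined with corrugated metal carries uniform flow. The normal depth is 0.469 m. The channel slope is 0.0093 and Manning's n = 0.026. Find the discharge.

For a circular section of diameter D = 0.641 m at depth y = 0.469 m, the central angle is θ = 2 arccos(1 − 2y/D) = 4.105 rad. Then A = (D²/8)(θ − sin θ) = 0.253 m² and P = Dθ/2 = 1.316 m.
Hydraulic radius R = A/P = 0.253/1.316 = 0.1923 m.
Manning's equation: Q = (1/n) A R^(2/3) S^(1/2) = (1/0.026) × 0.253 × 0.1923^(2/3) × 0.0093^(1/2) = 0.313 m³/s.

Q = 0.313 m³/s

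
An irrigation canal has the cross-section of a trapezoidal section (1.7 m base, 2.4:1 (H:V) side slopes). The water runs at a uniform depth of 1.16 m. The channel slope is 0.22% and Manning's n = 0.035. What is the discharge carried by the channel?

Q = 5.35 m³/s

With bottom width b = 1.7 m and side slope z = 2.4: A = (b + zy)y = (1.7 + 2.4×1.16)×1.16 = 5.201 m²; P = b + 2y√(1+z²) = 1.7 + 2×1.16×2.6 = 7.732 m.
Hydraulic radius R = A/P = 5.201/7.732 = 0.6727 m.
Manning's equation: Q = (1/n) A R^(2/3) S^(1/2) = (1/0.035) × 5.201 × 0.6727^(2/3) × 0.0022^(1/2) = 5.35 m³/s.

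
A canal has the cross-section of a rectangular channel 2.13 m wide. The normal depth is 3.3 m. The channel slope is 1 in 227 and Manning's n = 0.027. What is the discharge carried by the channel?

Q = 15 m³/s

Flow area A = b·y = 2.13 × 3.3 = 7.029 m². Wetted perimeter P = b + 2y = 2.13 + 2×3.3 = 8.73 m.
Hydraulic radius R = A/P = 7.029/8.73 = 0.8052 m.
Manning's equation: Q = (1/n) A R^(2/3) S^(1/2) = (1/0.027) × 7.029 × 0.8052^(2/3) × 0.004405^(1/2) = 15 m³/s.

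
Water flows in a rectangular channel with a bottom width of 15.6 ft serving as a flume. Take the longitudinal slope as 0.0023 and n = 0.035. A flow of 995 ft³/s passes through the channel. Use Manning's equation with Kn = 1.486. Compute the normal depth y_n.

Manning's equation rearranged: A R^(2/3) = nQ / (1.486·√S) = 0.035 × 995 / (1.486 × √0.0023) = 488.7.
Try y = 8.43 ft: A R^(2/3) = 334.2 — low.
Try y = 13.6 ft: A R^(2/3) = 616.8 — high.
Try y = 11.3 ft: A R^(2/3) = 488.6 — close enough.

y_n = 11.3 ft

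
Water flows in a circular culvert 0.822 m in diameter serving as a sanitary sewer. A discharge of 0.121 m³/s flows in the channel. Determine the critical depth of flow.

At critical depth, Q² T / (g A³) = 1, i.e. A³/T = Q²/g = 0.121²/9.81 = 0.001492.
At y = 0.247 m: A³/T = 0.003207 — too large.
At y = 0.203 m: A³/T = 0.001496 — close enough.

y_c = 0.203 m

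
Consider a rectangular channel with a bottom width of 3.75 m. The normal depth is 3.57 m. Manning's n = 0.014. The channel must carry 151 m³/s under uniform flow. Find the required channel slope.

Flow area A = b·y = 3.75 × 3.57 = 13.39 m². Wetted perimeter P = b + 2y = 3.75 + 2×3.57 = 10.89 m.
Hydraulic radius R = A/P = 13.39/10.89 = 1.229 m.
From Manning's equation, S = [nQ / (1 A R^(2/3))]² = [0.014 × 151 / (1 × 13.39 × 1.229^(2/3))]² = 0.0189.

S = 0.0189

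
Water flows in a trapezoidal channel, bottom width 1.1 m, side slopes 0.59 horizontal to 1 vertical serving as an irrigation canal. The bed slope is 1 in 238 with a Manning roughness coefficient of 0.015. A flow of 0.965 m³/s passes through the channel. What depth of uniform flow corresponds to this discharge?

Manning's equation rearranged: A R^(2/3) = nQ / (1·√S) = 0.015 × 0.965 / (√0.004202) = 0.2233.
Trying y = 0.315 m: A R^(2/3) = 0.1481 — too small.
Trying y = 0.471 m: A R^(2/3) = 0.2881 — too large.
Trying y = 0.404 m: A R^(2/3) = 0.2232 — matches.

y_n = 0.404 m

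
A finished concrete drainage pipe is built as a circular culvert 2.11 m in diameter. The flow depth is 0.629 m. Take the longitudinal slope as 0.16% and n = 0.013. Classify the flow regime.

subcritical

For a circular section of diameter D = 2.11 m at depth y = 0.629 m, the central angle is θ = 2 arccos(1 − 2y/D) = 2.31 rad. Then A = (D²/8)(θ − sin θ) = 0.8745 m² and P = Dθ/2 = 2.437 m.
Hydraulic radius R = A/P = 0.8745/2.437 = 0.3588 m.
V = (1/n) R^(2/3) √S = (1/0.013) × 0.3588^(2/3) × √0.0016 = 1.554 m/s. Hydraulic depth D_h = A/T = 0.8745/1.93 = 0.453 m.
Froude number Fr = V/√(g·D_h) = 1.554/√(9.81×0.453) = 0.737, which is less than 1, so the flow is subcritical.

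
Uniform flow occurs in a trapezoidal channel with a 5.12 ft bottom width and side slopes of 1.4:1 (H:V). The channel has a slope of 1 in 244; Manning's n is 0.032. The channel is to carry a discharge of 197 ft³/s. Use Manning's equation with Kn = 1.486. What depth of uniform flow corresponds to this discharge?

y_n = 3.79 ft

Manning's equation rearranged: A R^(2/3) = nQ / (1.486·√S) = 0.032 × 197 / (1.486 × √0.004098) = 66.27.
At y = 2.96 ft: A R^(2/3) = 40.45 — too small.
At y = 4.77 ft: A R^(2/3) = 106.8 — too large.
At y = 3.79 ft: A R^(2/3) = 66.35 — ≈ 66.27.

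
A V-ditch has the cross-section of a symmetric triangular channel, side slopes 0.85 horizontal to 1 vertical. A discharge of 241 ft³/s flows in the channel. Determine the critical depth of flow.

y_c = 5.49 ft

At critical depth, Q² T / (g A³) = 1, i.e. A³/T = Q²/g = 241²/32.2 = 1804.
Try y = 6.77 ft: A³/T = 5137 — over.
Try y = 4.5 ft: A³/T = 666.6 — short.
Try y = 5.49 ft: A³/T = 1802 — ≈ 1804.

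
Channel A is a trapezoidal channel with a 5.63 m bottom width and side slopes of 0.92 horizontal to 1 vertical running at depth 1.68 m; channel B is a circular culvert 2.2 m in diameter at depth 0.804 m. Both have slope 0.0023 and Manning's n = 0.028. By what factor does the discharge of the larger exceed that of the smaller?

18.5

Channel A: With bottom width b = 5.63 m and side slope z = 0.92: A = (b + zy)y = (5.63 + 0.92×1.68)×1.68 = 12.06 m²; P = b + 2y√(1+z²) = 5.63 + 2×1.68×1.359 = 10.2 m. Hydraulic radius R = A/P = 12.06/10.2 = 1.182 m. Q_A = (1/0.028)·12.06·1.182^(2/3)·√0.0023 = 23.09 m³/s.
Channel B: For a circular section of diameter D = 2.2 m at depth y = 0.804 m, the central angle is θ = 2 arccos(1 − 2y/D) = 2.597 rad. Then A = (D²/8)(θ − sin θ) = 1.257 m² and P = Dθ/2 = 2.856 m. Hydraulic radius R = A/P = 1.257/2.856 = 0.4402 m. Q_B = (1/0.028)·1.257·0.4402^(2/3)·√0.0023 = 1.246 m³/s.
The larger discharge is 23.09 m³/s and the smaller is 1.246 m³/s; the ratio is 18.5.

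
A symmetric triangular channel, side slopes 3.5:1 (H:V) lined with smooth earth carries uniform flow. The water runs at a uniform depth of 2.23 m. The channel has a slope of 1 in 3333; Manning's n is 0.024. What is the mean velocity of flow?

For a triangular section with side slope z = 3.5: A = zy² = 3.5×2.23² = 17.41 m²; P = 2y√(1+z²) = 2×2.23×3.64 = 16.23 m.
Hydraulic radius R = A/P = 17.41/16.23 = 1.072 m.
From Manning's equation, V = (1/n) R^(2/3) S^(1/2) = (1/0.024) × 1.072^(2/3) × 0.0003^(1/2) = 0.756 m/s.

V = 0.756 m/s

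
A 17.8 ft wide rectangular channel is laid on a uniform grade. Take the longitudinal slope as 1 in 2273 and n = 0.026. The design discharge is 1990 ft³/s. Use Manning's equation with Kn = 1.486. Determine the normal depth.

Manning's equation rearranged: A R^(2/3) = nQ / (1.486·√S) = 0.026 × 1990 / (1.486 × √0.0004399) = 1660.
Trying y = 33.1 ft: A R^(2/3) = 2159 — too large.
Trying y = 19.3 ft: A R^(2/3) = 1146 — too small.
Trying y = 26.4 ft: A R^(2/3) = 1663 — matches.

y_n = 26.4 ft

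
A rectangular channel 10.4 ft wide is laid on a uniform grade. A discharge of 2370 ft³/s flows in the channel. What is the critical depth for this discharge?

For a rectangular channel, critical depth y_c = (q²/g)^(1/3) where q = Q/b = 2370/10.4 = 227.9 ft²/s.
So y_c = (227.9²/32.2)^(1/3) = 11.7 ft.

y_c = 11.7 ft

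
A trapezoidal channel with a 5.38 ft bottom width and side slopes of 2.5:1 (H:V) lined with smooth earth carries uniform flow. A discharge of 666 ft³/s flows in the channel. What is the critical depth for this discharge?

At critical depth, Q² T / (g A³) = 1, i.e. A³/T = Q²/g = 666²/32.2 = 13780.
At y = 5.4 ft: A³/T = 32730 — high.
At y = 4.41 ft: A³/T = 13800 — matches.

y_c = 4.41 ft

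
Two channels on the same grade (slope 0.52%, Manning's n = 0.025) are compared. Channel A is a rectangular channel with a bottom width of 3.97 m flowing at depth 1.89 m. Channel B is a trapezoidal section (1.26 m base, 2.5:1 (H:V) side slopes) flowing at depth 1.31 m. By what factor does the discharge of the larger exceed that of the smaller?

Channel A: Flow area A = b·y = 3.97 × 1.89 = 7.503 m². Wetted perimeter P = b + 2y = 3.97 + 2×1.89 = 7.75 m. Hydraulic radius R = A/P = 7.503/7.75 = 0.9682 m. Q_A = (1/0.025)·7.503·0.9682^(2/3)·√0.0052 = 21.18 m³/s.
Channel B: With bottom width b = 1.26 m and side slope z = 2.5: A = (b + zy)y = (1.26 + 2.5×1.31)×1.31 = 5.941 m²; P = b + 2y√(1+z²) = 1.26 + 2×1.31×2.693 = 8.315 m. Hydraulic radius R = A/P = 5.941/8.315 = 0.7145 m. Q_B = (1/0.025)·5.941·0.7145^(2/3)·√0.0052 = 13.7 m³/s.
The larger discharge is 21.18 m³/s and the smaller is 13.7 m³/s; the ratio is 1.55.

1.55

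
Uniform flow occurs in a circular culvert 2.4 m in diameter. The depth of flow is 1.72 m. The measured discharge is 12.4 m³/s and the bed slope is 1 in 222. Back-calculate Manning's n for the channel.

n = 0.015

For a circular section of diameter D = 2.4 m at depth y = 1.72 m, the central angle is θ = 2 arccos(1 − 2y/D) = 4.038 rad. Then A = (D²/8)(θ − sin θ) = 3.47 m² and P = Dθ/2 = 4.846 m.
Hydraulic radius R = A/P = 3.47/4.846 = 0.7161 m.
Rearranging Manning's equation: n = (1/Q) A R^(2/3) S^(1/2) = (1/12.4) × 3.47 × 0.7161^(2/3) × √0.004505 = 0.015.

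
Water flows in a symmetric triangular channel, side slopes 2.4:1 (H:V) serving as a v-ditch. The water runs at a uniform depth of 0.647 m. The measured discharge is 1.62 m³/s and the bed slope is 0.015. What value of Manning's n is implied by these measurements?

n = 0.0339

For a triangular section with side slope z = 2.4: A = zy² = 2.4×0.647² = 1.005 m²; P = 2y√(1+z²) = 2×0.647×2.6 = 3.364 m.
Hydraulic radius R = A/P = 1.005/3.364 = 0.2986 m.
Rearranging Manning's equation: n = (1/Q) A R^(2/3) S^(1/2) = (1/1.62) × 1.005 × 0.2986^(2/3) × √0.015 = 0.0339.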